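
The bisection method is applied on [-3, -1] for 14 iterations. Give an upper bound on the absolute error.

Bisection error bound: |error| ≤ (b-a)/2^n
|error| ≤ (-1 - (-3))/2^14 = 2/2^14
|error| ≤ 0.0001220703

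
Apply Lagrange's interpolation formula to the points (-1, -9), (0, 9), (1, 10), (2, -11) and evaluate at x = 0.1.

Lagrange interpolation formula:
P(x) = Σ yᵢ × Lᵢ(x)
where Lᵢ(x) = Π_{j≠i} (x - xⱼ)/(xᵢ - xⱼ)

L_0(0.1) = (0.1 - 0)/(-1 - 0) × (0.1 - 1)/(-1 - 1) × (0.1 - 2)/(-1 - 2) = -0.028500
L_1(0.1) = (0.1 - (-1))/(0 - (-1)) × (0.1 - 1)/(0 - 1) × (0.1 - 2)/(0 - 2) = 0.940500
L_2(0.1) = (0.1 - (-1))/(1 - (-1)) × (0.1 - 0)/(1 - 0) × (0.1 - 2)/(1 - 2) = 0.104500
L_3(0.1) = (0.1 - (-1))/(2 - (-1)) × (0.1 - 0)/(2 - 0) × (0.1 - 1)/(2 - 1) = -0.016500

P(0.1) = (-9)×L_0(0.1) + 9×L_1(0.1) + 10×L_2(0.1) + (-11)×L_3(0.1)
P(0.1) = 9.947500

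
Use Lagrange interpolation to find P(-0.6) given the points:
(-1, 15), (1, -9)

Lagrange interpolation formula:
P(x) = Σ yᵢ × Lᵢ(x)
where Lᵢ(x) = Π_{j≠i} (x - xⱼ)/(xᵢ - xⱼ)

L_0(-0.6) = (-0.6 - 1)/(-1 - 1) = 0.800000
L_1(-0.6) = (-0.6 - (-1))/(1 - (-1)) = 0.200000

P(-0.6) = 15×L_0(-0.6) + (-9)×L_1(-0.6)
P(-0.6) = 10.200000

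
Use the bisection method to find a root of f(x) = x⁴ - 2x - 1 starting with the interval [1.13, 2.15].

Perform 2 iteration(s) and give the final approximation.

f(x) = x⁴ - 2x - 1
Initial interval: [1.13, 2.15]

Iteration 1:
  c_1 = (1.130000 + 2.150000)/2 = 1.640000
  f(c_1) = f(1.640000) = 2.953948
  f(a) × f(c) < 0, new interval: [1.130000, 1.640000]
Iteration 2:
  c_2 = (1.130000 + 1.640000)/2 = 1.385000
  f(c_2) = f(1.385000) = -0.090413
  f(a) × f(c) ≥ 0, new interval: [1.385000, 1.640000]

After 2 iteration(s), the approximation is c_2 = 1.385000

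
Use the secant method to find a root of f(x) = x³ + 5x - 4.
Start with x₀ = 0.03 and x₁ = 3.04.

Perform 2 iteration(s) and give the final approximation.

f(x) = x³ + 5x - 4
x₀ = 0.03, x₁ = 3.04

Secant formula: x_{n+1} = x_n - f(x_n)(x_n - x_{n-1})/(f(x_n) - f(x_{n-1}))

Iteration 1:
  f(0.030000) = -3.849973
  f(3.040000) = 39.294464
  x_2 = 3.040000 - 39.294464×(3.040000 - 0.030000)/(39.294464 - (-3.849973))
       = 0.298596
Iteration 2:
  f(3.040000) = 39.294464
  f(0.298596) = -2.480398
  x_3 = 0.298596 - (-2.480398)×(0.298596 - 3.040000)/(-2.480398 - 39.294464)
       = 0.461368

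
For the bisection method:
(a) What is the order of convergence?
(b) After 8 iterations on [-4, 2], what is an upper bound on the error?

(a) Bisection has linear (order 1) convergence; the error is halved each step.

(b) Error bound = (b-a)/2^n = (2 - (-4))/2^{8}
    = 6/2^{8}

(a) 1 (linear); (b) error ≤ 2.34e-02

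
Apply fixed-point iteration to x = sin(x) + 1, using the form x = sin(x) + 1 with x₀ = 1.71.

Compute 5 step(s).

Equation: x = sin(x) + 1
Fixed-point form: x = sin(x) + 1
x₀ = 1.71

x_1 = g(1.710000) = 1.990327
x_2 = g(1.990327) = 1.913280
x_3 = g(1.913280) = 1.941923
x_4 = g(1.941923) = 1.931919
x_5 = g(1.931919) = 1.935501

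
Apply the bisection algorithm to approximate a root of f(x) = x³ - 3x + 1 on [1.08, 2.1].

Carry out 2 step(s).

f(x) = x³ - 3x + 1
Initial interval: [1.08, 2.1]

Iteration 1:
  c_1 = (1.080000 + 2.100000)/2 = 1.590000
  f(c_1) = f(1.590000) = 0.249679
  f(a) × f(c) < 0, new interval: [1.080000, 1.590000]
Iteration 2:
  c_2 = (1.080000 + 1.590000)/2 = 1.335000
  f(c_2) = f(1.335000) = -0.625730
  f(a) × f(c) ≥ 0, new interval: [1.335000, 1.590000]

After 2 iteration(s), the approximation is c_2 = 1.335000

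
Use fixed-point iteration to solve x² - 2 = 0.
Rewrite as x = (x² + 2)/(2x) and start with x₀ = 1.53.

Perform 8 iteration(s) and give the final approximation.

Equation: x² - 2 = 0
Fixed-point form: x = (x² + 2)/(2x)
x₀ = 1.53

x_1 = g(1.530000) = 1.418595
x_2 = g(1.418595) = 1.414220
x_3 = g(1.414220) = 1.414214
x_4 = g(1.414214) = 1.414214
x_5 = g(1.414214) = 1.414214
x_6 = g(1.414214) = 1.414214
x_7 = g(1.414214) = 1.414214
x_8 = g(1.414214) = 1.414214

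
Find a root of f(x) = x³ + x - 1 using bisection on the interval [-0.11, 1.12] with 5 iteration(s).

f(x) = x³ + x - 1
Initial interval: [-0.11, 1.12]

Iteration 1:
  c_1 = (-0.110000 + 1.120000)/2 = 0.505000
  f(c_1) = f(0.505000) = -0.366212
  f(a) × f(c) ≥ 0, new interval: [0.505000, 1.120000]
Iteration 2:
  c_2 = (0.505000 + 1.120000)/2 = 0.812500
  f(c_2) = f(0.812500) = 0.348877
  f(a) × f(c) < 0, new interval: [0.505000, 0.812500]
Iteration 3:
  c_3 = (0.505000 + 0.812500)/2 = 0.658750
  f(c_3) = f(0.658750) = -0.055384
  f(a) × f(c) ≥ 0, new interval: [0.658750, 0.812500]
Iteration 4:
  c_4 = (0.658750 + 0.812500)/2 = 0.735625
  f(c_4) = f(0.735625) = 0.133704
  f(a) × f(c) < 0, new interval: [0.658750, 0.735625]
Iteration 5:
  c_5 = (0.658750 + 0.735625)/2 = 0.697187
  f(c_5) = f(0.697187) = 0.036070
  f(a) × f(c) < 0, new interval: [0.658750, 0.697187]

After 5 iteration(s), the approximation is c_5 = 0.697187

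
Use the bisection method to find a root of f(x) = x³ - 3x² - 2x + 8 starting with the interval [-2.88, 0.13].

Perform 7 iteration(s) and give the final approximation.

f(x) = x³ - 3x² - 2x + 8
Initial interval: [-2.88, 0.13]

Iteration 1:
  c_1 = (-2.880000 + 0.130000)/2 = -1.375000
  f(c_1) = f(-1.375000) = 2.478516
  f(a) × f(c) < 0, new interval: [-2.880000, -1.375000]
Iteration 2:
  c_2 = (-2.880000 + (-1.375000))/2 = -2.127500
  f(c_2) = f(-2.127500) = -10.953379
  f(a) × f(c) ≥ 0, new interval: [-2.127500, -1.375000]
Iteration 3:
  c_3 = (-2.127500 + (-1.375000))/2 = -1.751250
  f(c_3) = f(-1.751250) = -3.068997
  f(a) × f(c) ≥ 0, new interval: [-1.751250, -1.375000]
Iteration 4:
  c_4 = (-1.751250 + (-1.375000))/2 = -1.563125
  f(c_4) = f(-1.563125) = -0.023106
  f(a) × f(c) ≥ 0, new interval: [-1.563125, -1.375000]
Iteration 5:
  c_5 = (-1.563125 + (-1.375000))/2 = -1.469062
  f(c_5) = f(-1.469062) = 1.293242
  f(a) × f(c) < 0, new interval: [-1.563125, -1.469062]
Iteration 6:
  c_6 = (-1.563125 + (-1.469062))/2 = -1.516094
  f(c_6) = f(-1.516094) = 0.651764
  f(a) × f(c) < 0, new interval: [-1.563125, -1.516094]
Iteration 7:
  c_7 = (-1.563125 + (-1.516094))/2 = -1.539609
  f(c_7) = f(-1.539609) = 0.318542
  f(a) × f(c) < 0, new interval: [-1.563125, -1.539609]

After 7 iteration(s), the approximation is c_7 = -1.539609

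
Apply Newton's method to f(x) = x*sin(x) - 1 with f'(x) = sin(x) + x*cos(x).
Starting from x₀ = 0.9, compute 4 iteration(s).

f(x) = x*sin(x) - 1
f'(x) = sin(x) + x*cos(x)
x₀ = 0.9

Newton-Raphson formula: x_{n+1} = x_n - f(x_n)/f'(x_n)

Iteration 1:
  f(0.900000) = -0.295006
  f'(0.900000) = 1.342776
  x_1 = 0.900000 - (-0.295006)/1.342776 = 1.119698
Iteration 2:
  f(1.119698) = 0.007694
  f'(1.119698) = 1.388106
  x_2 = 1.119698 - 0.007694/1.388106 = 1.114156
Iteration 3:
  f(1.114156) = -0.000002
  f'(1.114156) = 1.388810
  x_3 = 1.114156 - (-0.000002)/1.388810 = 1.114157
Iteration 4:
  f(1.114157) = 0.000000
  f'(1.114157) = 1.388809
  x_4 = 1.114157 - 0.000000/1.388809 = 1.114157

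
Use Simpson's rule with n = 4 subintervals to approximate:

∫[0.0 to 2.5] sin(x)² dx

f(x) = sin(x)²
a = 0.0, b = 2.5, n = 4
h = (b - a)/n = 0.625000

Simpson's rule: (h/3)[f(x₀) + 4f(x₁) + 2f(x₂) + ... + f(xₙ)]

x_0 = 0.0000, f(x_0) = 0.000000, coefficient = 1
x_1 = 0.6250, f(x_1) = 0.342339, coefficient = 4
x_2 = 1.2500, f(x_2) = 0.900572, coefficient = 2
x_3 = 1.8750, f(x_3) = 0.910280, coefficient = 4
x_4 = 2.5000, f(x_4) = 0.358169, coefficient = 1

I ≈ (0.625000/3) × 7.169787 = 1.493706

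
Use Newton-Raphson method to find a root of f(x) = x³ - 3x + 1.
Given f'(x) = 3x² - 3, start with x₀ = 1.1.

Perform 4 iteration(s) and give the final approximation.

f(x) = x³ - 3x + 1
f'(x) = 3x² - 3
x₀ = 1.1

Newton-Raphson formula: x_{n+1} = x_n - f(x_n)/f'(x_n)

Iteration 1:
  f(1.100000) = -0.969000
  f'(1.100000) = 0.630000
  x_1 = 1.100000 - (-0.969000)/0.630000 = 2.638095
Iteration 2:
  f(2.638095) = 11.445661
  f'(2.638095) = 17.878639
  x_2 = 2.638095 - 11.445661/17.878639 = 1.997909
Iteration 3:
  f(1.997909) = 2.981206
  f'(1.997909) = 8.974920
  x_3 = 1.997909 - 2.981206/8.974920 = 1.665738
Iteration 4:
  f(1.665738) = 0.624682
  f'(1.665738) = 5.324050
  x_4 = 1.665738 - 0.624682/5.324050 = 1.548406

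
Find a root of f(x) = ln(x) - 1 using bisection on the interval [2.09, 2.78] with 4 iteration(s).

f(x) = ln(x) - 1
Initial interval: [2.09, 2.78]

Iteration 1:
  c_1 = (2.090000 + 2.780000)/2 = 2.435000
  f(c_1) = f(2.435000) = -0.110053
  f(a) × f(c) ≥ 0, new interval: [2.435000, 2.780000]
Iteration 2:
  c_2 = (2.435000 + 2.780000)/2 = 2.607500
  f(c_2) = f(2.607500) = -0.041608
  f(a) × f(c) ≥ 0, new interval: [2.607500, 2.780000]
Iteration 3:
  c_3 = (2.607500 + 2.780000)/2 = 2.693750
  f(c_3) = f(2.693750) = -0.009066
  f(a) × f(c) ≥ 0, new interval: [2.693750, 2.780000]
Iteration 4:
  c_4 = (2.693750 + 2.780000)/2 = 2.736875
  f(c_4) = f(2.736875) = 0.006817
  f(a) × f(c) < 0, new interval: [2.693750, 2.736875]

After 4 iteration(s), the approximation is c_4 = 2.736875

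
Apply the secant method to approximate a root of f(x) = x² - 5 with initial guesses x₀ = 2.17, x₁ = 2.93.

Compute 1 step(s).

f(x) = x² - 5
x₀ = 2.17, x₁ = 2.93

Secant formula: x_{n+1} = x_n - f(x_n)(x_n - x_{n-1})/(f(x_n) - f(x_{n-1}))

Iteration 1:
  f(2.170000) = -0.291100
  f(2.930000) = 3.584900
  x_2 = 2.930000 - 3.584900×(2.930000 - 2.170000)/(3.584900 - (-0.291100))
       = 2.227078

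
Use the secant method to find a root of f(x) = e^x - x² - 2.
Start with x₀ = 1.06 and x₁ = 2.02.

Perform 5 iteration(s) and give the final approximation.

f(x) = e^x - x² - 2
x₀ = 1.06, x₁ = 2.02

Secant formula: x_{n+1} = x_n - f(x_n)(x_n - x_{n-1})/(f(x_n) - f(x_{n-1}))

Iteration 1:
  f(1.060000) = -0.237229
  f(2.020000) = 1.457925
  x_2 = 2.020000 - 1.457925×(2.020000 - 1.060000)/(1.457925 - (-0.237229))
       = 1.194348
Iteration 2:
  f(2.020000) = 1.457925
  f(1.194348) = -0.125063
  x_3 = 1.194348 - (-0.125063)×(1.194348 - 2.020000)/(-0.125063 - 1.457925)
       = 1.259578
Iteration 3:
  f(1.194348) = -0.125063
  f(1.259578) = -0.062603
  x_4 = 1.259578 - (-0.062603)×(1.259578 - 1.194348)/(-0.062603 - (-0.125063))
       = 1.324957
Iteration 4:
  f(1.259578) = -0.062603
  f(1.324957) = 0.006513
  x_5 = 1.324957 - 0.006513×(1.324957 - 1.259578)/(0.006513 - (-0.062603))
       = 1.318797
Iteration 5:
  f(1.324957) = 0.006513
  f(1.318797) = -0.000305
  x_6 = 1.318797 - (-0.000305)×(1.318797 - 1.324957)/(-0.000305 - 0.006513)
       = 1.319072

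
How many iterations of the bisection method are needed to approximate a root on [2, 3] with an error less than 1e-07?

We need (b-a)/2^n ≤ 1e-07
(3 - 2)/2^n ≤ 1e-07
1/2^n ≤ 1e-07
2^n ≥ 10000000
n ≥ log₂(10000000) = 23.25
n ≥ 24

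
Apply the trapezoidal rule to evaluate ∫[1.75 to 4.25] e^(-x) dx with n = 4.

f(x) = e^(-x)
a = 1.75, b = 4.25, n = 4
h = (b - a)/n = 0.625000

Trapezoidal rule: (h/2)[f(x₀) + 2f(x₁) + 2f(x₂) + ... + f(xₙ)]

x_0 = 1.7500, f(x_0) = 0.173774, coefficient = 1
x_1 = 2.3750, f(x_1) = 0.093014, coefficient = 2
x_2 = 3.0000, f(x_2) = 0.049787, coefficient = 2
x_3 = 3.6250, f(x_3) = 0.026649, coefficient = 2
x_4 = 4.2500, f(x_4) = 0.014264, coefficient = 1

I ≈ (0.625000/2) × 0.526939 = 0.164669
Exact value: 0.159510
Error: 0.005159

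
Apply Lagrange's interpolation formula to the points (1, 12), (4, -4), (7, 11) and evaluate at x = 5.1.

Lagrange interpolation formula:
P(x) = Σ yᵢ × Lᵢ(x)
where Lᵢ(x) = Π_{j≠i} (x - xⱼ)/(xᵢ - xⱼ)

L_0(5.1) = (5.1 - 4)/(1 - 4) × (5.1 - 7)/(1 - 7) = -0.116111
L_1(5.1) = (5.1 - 1)/(4 - 1) × (5.1 - 7)/(4 - 7) = 0.865556
L_2(5.1) = (5.1 - 1)/(7 - 1) × (5.1 - 4)/(7 - 4) = 0.250556

P(5.1) = 12×L_0(5.1) + (-4)×L_1(5.1) + 11×L_2(5.1)
P(5.1) = -2.099444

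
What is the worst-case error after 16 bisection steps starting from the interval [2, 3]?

Bisection error bound: |error| ≤ (b-a)/2^n
|error| ≤ (3 - 2)/2^16 = 1/2^16
|error| ≤ 0.0000152588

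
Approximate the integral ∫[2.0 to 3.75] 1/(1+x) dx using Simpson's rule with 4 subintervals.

f(x) = 1/(1+x)
a = 2.0, b = 3.75, n = 4
h = (b - a)/n = 0.437500

Simpson's rule: (h/3)[f(x₀) + 4f(x₁) + 2f(x₂) + ... + f(xₙ)]

x_0 = 2.0000, f(x_0) = 0.333333, coefficient = 1
x_1 = 2.4375, f(x_1) = 0.290909, coefficient = 4
x_2 = 2.8750, f(x_2) = 0.258065, coefficient = 2
x_3 = 3.3125, f(x_3) = 0.231884, coefficient = 4
x_4 = 3.7500, f(x_4) = 0.210526, coefficient = 1

I ≈ (0.437500/3) × 3.151161 = 0.459544
Exact value: 0.459532
Error: 0.000012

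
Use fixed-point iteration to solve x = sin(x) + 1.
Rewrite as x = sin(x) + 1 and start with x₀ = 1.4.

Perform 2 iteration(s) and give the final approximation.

Equation: x = sin(x) + 1
Fixed-point form: x = sin(x) + 1
x₀ = 1.4

x_1 = g(1.400000) = 1.985450
x_2 = g(1.985450) = 1.915256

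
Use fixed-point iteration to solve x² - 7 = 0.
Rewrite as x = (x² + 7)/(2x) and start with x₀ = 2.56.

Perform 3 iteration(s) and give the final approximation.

Equation: x² - 7 = 0
Fixed-point form: x = (x² + 7)/(2x)
x₀ = 2.56

x_1 = g(2.560000) = 2.647187
x_2 = g(2.647187) = 2.645752
x_3 = g(2.645752) = 2.645751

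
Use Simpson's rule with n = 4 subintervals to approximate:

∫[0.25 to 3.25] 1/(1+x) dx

f(x) = 1/(1+x)
a = 0.25, b = 3.25, n = 4
h = (b - a)/n = 0.750000

Simpson's rule: (h/3)[f(x₀) + 4f(x₁) + 2f(x₂) + ... + f(xₙ)]

x_0 = 0.2500, f(x_0) = 0.800000, coefficient = 1
x_1 = 1.0000, f(x_1) = 0.500000, coefficient = 4
x_2 = 1.7500, f(x_2) = 0.363636, coefficient = 2
x_3 = 2.5000, f(x_3) = 0.285714, coefficient = 4
x_4 = 3.2500, f(x_4) = 0.235294, coefficient = 1

I ≈ (0.750000/3) × 4.905424 = 1.226356
Exact value: 1.223775
Error: 0.002581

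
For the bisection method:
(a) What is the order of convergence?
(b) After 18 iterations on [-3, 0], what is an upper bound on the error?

(a) Bisection has linear (order 1) convergence; the error is halved each step.

(b) Error bound = (b-a)/2^n = (0 - (-3))/2^{18}
    = 3/2^{18}

(a) 1 (linear); (b) error ≤ 1.14e-05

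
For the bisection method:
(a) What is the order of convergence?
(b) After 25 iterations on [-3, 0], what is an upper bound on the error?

(a) Bisection has linear (order 1) convergence; the error is halved each step.

(b) Error bound = (b-a)/2^n = (0 - (-3))/2^{25}
    = 3/2^{25}

(a) 1 (linear); (b) error ≤ 8.94e-08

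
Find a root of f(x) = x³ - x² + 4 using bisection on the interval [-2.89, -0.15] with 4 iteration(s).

f(x) = x³ - x² + 4
Initial interval: [-2.89, -0.15]

Iteration 1:
  c_1 = (-2.890000 + (-0.150000))/2 = -1.520000
  f(c_1) = f(-1.520000) = -1.822208
  f(a) × f(c) ≥ 0, new interval: [-1.520000, -0.150000]
Iteration 2:
  c_2 = (-1.520000 + (-0.150000))/2 = -0.835000
  f(c_2) = f(-0.835000) = 2.720592
  f(a) × f(c) < 0, new interval: [-1.520000, -0.835000]
Iteration 3:
  c_3 = (-1.520000 + (-0.835000))/2 = -1.177500
  f(c_3) = f(-1.177500) = 0.980883
  f(a) × f(c) < 0, new interval: [-1.520000, -1.177500]
Iteration 4:
  c_4 = (-1.520000 + (-1.177500))/2 = -1.348750
  f(c_4) = f(-1.348750) = -0.272674
  f(a) × f(c) ≥ 0, new interval: [-1.348750, -1.177500]

After 4 iteration(s), the approximation is c_4 = -1.348750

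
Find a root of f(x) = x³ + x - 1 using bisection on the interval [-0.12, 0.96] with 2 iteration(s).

f(x) = x³ + x - 1
Initial interval: [-0.12, 0.96]

Iteration 1:
  c_1 = (-0.120000 + 0.960000)/2 = 0.420000
  f(c_1) = f(0.420000) = -0.505912
  f(a) × f(c) ≥ 0, new interval: [0.420000, 0.960000]
Iteration 2:
  c_2 = (0.420000 + 0.960000)/2 = 0.690000
  f(c_2) = f(0.690000) = 0.018509
  f(a) × f(c) < 0, new interval: [0.420000, 0.690000]

After 2 iteration(s), the approximation is c_2 = 0.690000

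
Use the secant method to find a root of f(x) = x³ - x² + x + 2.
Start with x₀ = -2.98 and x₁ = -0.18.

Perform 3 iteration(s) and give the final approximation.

f(x) = x³ - x² + x + 2
x₀ = -2.98, x₁ = -0.18

Secant formula: x_{n+1} = x_n - f(x_n)(x_n - x_{n-1})/(f(x_n) - f(x_{n-1}))

Iteration 1:
  f(-2.980000) = -36.323992
  f(-0.180000) = 1.781768
  x_2 = -0.180000 - 1.781768×(-0.180000 - (-2.980000))/(1.781768 - (-36.323992))
       = -0.310924
Iteration 2:
  f(-0.180000) = 1.781768
  f(-0.310924) = 1.562344
  x_3 = -0.310924 - 1.562344×(-0.310924 - (-0.180000))/(1.562344 - 1.781768)
       = -1.243130
Iteration 3:
  f(-0.310924) = 1.562344
  f(-1.243130) = -2.709604
  x_4 = -1.243130 - (-2.709604)×(-1.243130 - (-0.310924))/(-2.709604 - 1.562344)
       = -0.651852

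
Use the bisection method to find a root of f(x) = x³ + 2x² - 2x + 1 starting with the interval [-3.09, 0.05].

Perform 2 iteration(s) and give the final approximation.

f(x) = x³ + 2x² - 2x + 1
Initial interval: [-3.09, 0.05]

Iteration 1:
  c_1 = (-3.090000 + 0.050000)/2 = -1.520000
  f(c_1) = f(-1.520000) = 5.148992
  f(a) × f(c) < 0, new interval: [-3.090000, -1.520000]
Iteration 2:
  c_2 = (-3.090000 + (-1.520000))/2 = -2.305000
  f(c_2) = f(-2.305000) = 3.989527
  f(a) × f(c) < 0, new interval: [-3.090000, -2.305000]

After 2 iteration(s), the approximation is c_2 = -2.305000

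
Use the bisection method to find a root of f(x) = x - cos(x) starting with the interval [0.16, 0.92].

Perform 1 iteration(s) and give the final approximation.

f(x) = x - cos(x)
Initial interval: [0.16, 0.92]

Iteration 1:
  c_1 = (0.160000 + 0.920000)/2 = 0.540000
  f(c_1) = f(0.540000) = -0.317709
  f(a) × f(c) ≥ 0, new interval: [0.540000, 0.920000]

After 1 iteration(s), the approximation is c_1 = 0.540000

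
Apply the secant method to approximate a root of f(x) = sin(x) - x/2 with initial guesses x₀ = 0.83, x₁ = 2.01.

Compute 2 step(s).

f(x) = sin(x) - x/2
x₀ = 0.83, x₁ = 2.01

Secant formula: x_{n+1} = x_n - f(x_n)(x_n - x_{n-1})/(f(x_n) - f(x_{n-1}))

Iteration 1:
  f(0.830000) = 0.322931
  f(2.010000) = -0.099909
  x_2 = 2.010000 - (-0.099909)×(2.010000 - 0.830000)/(-0.099909 - 0.322931)
       = 1.731188
Iteration 2:
  f(2.010000) = -0.099909
  f(1.731188) = 0.121571
  x_3 = 1.731188 - 0.121571×(1.731188 - 2.010000)/(0.121571 - (-0.099909))
       = 1.884228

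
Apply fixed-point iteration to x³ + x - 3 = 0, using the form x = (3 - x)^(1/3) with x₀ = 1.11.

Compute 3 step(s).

Equation: x³ + x - 3 = 0
Fixed-point form: x = (3 - x)^(1/3)
x₀ = 1.11

x_1 = g(1.110000) = 1.236386
x_2 = g(1.236386) = 1.208188
x_3 = g(1.208188) = 1.214593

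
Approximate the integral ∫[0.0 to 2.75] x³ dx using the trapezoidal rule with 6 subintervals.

f(x) = x³
a = 0.0, b = 2.75, n = 6
h = (b - a)/n = 0.458333

Trapezoidal rule: (h/2)[f(x₀) + 2f(x₁) + 2f(x₂) + ... + f(xₙ)]

x_0 = 0.0000, f(x_0) = 0.000000, coefficient = 1
x_1 = 0.4583, f(x_1) = 0.096282, coefficient = 2
x_2 = 0.9167, f(x_2) = 0.770255, coefficient = 2
x_3 = 1.3750, f(x_3) = 2.599609, coefficient = 2
x_4 = 1.8333, f(x_4) = 6.162037, coefficient = 2
x_5 = 2.2917, f(x_5) = 12.035229, coefficient = 2
x_6 = 2.7500, f(x_6) = 20.796875, coefficient = 1

I ≈ (0.458333/2) × 64.123698 = 14.695014
Exact value: 14.297852
Error: 0.397163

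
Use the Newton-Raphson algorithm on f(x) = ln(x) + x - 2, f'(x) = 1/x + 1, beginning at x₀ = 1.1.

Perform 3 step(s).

f(x) = ln(x) + x - 2
f'(x) = 1/x + 1
x₀ = 1.1

Newton-Raphson formula: x_{n+1} = x_n - f(x_n)/f'(x_n)

Iteration 1:
  f(1.100000) = -0.804690
  f'(1.100000) = 1.909091
  x_1 = 1.100000 - (-0.804690)/1.909091 = 1.521504
Iteration 2:
  f(1.521504) = -0.058796
  f'(1.521504) = 1.657244
  x_2 = 1.521504 - (-0.058796)/1.657244 = 1.556983
Iteration 3:
  f(1.556983) = -0.000268
  f'(1.556983) = 1.642268
  x_3 = 1.556983 - (-0.000268)/1.642268 = 1.557146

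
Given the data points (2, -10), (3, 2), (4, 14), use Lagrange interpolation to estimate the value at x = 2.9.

Lagrange interpolation formula:
P(x) = Σ yᵢ × Lᵢ(x)
where Lᵢ(x) = Π_{j≠i} (x - xⱼ)/(xᵢ - xⱼ)

L_0(2.9) = (2.9 - 3)/(2 - 3) × (2.9 - 4)/(2 - 4) = 0.055000
L_1(2.9) = (2.9 - 2)/(3 - 2) × (2.9 - 4)/(3 - 4) = 0.990000
L_2(2.9) = (2.9 - 2)/(4 - 2) × (2.9 - 3)/(4 - 3) = -0.045000

P(2.9) = (-10)×L_0(2.9) + 2×L_1(2.9) + 14×L_2(2.9)
P(2.9) = 0.800000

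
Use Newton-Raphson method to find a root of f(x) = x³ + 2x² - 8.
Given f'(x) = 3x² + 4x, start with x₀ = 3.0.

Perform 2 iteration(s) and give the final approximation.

f(x) = x³ + 2x² - 8
f'(x) = 3x² + 4x
x₀ = 3.0

Newton-Raphson formula: x_{n+1} = x_n - f(x_n)/f'(x_n)

Iteration 1:
  f(3.000000) = 37.000000
  f'(3.000000) = 39.000000
  x_1 = 3.000000 - 37.000000/39.000000 = 2.051282
Iteration 2:
  f(2.051282) = 9.046815
  f'(2.051282) = 20.828402
  x_2 = 2.051282 - 9.046815/20.828402 = 1.616932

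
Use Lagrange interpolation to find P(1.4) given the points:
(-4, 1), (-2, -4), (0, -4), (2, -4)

Lagrange interpolation formula:
P(x) = Σ yᵢ × Lᵢ(x)
where Lᵢ(x) = Π_{j≠i} (x - xⱼ)/(xᵢ - xⱼ)

L_0(1.4) = (1.4 - (-2))/(-4 - (-2)) × (1.4 - 0)/(-4 - 0) × (1.4 - 2)/(-4 - 2) = 0.059500
L_1(1.4) = (1.4 - (-4))/(-2 - (-4)) × (1.4 - 0)/(-2 - 0) × (1.4 - 2)/(-2 - 2) = -0.283500
L_2(1.4) = (1.4 - (-4))/(0 - (-4)) × (1.4 - (-2))/(0 - (-2)) × (1.4 - 2)/(0 - 2) = 0.688500
L_3(1.4) = (1.4 - (-4))/(2 - (-4)) × (1.4 - (-2))/(2 - (-2)) × (1.4 - 0)/(2 - 0) = 0.535500

P(1.4) = 1×L_0(1.4) + (-4)×L_1(1.4) + (-4)×L_2(1.4) + (-4)×L_3(1.4)
P(1.4) = -3.702500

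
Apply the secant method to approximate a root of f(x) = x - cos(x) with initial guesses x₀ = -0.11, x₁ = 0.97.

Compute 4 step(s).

f(x) = x - cos(x)
x₀ = -0.11, x₁ = 0.97

Secant formula: x_{n+1} = x_n - f(x_n)(x_n - x_{n-1})/(f(x_n) - f(x_{n-1}))

Iteration 1:
  f(-0.110000) = -1.103956
  f(0.970000) = 0.404700
  x_2 = 0.970000 - 0.404700×(0.970000 - (-0.110000))/(0.404700 - (-1.103956))
       = 0.680288
Iteration 2:
  f(0.970000) = 0.404700
  f(0.680288) = -0.097104
  x_3 = 0.680288 - (-0.097104)×(0.680288 - 0.970000)/(-0.097104 - 0.404700)
       = 0.736350
Iteration 3:
  f(0.680288) = -0.097104
  f(0.736350) = -0.004575
  x_4 = 0.736350 - (-0.004575)×(0.736350 - 0.680288)/(-0.004575 - (-0.097104))
       = 0.739122
Iteration 4:
  f(0.736350) = -0.004575
  f(0.739122) = 0.000061
  x_5 = 0.739122 - 0.000061×(0.739122 - 0.736350)/(0.000061 - (-0.004575))
       = 0.739085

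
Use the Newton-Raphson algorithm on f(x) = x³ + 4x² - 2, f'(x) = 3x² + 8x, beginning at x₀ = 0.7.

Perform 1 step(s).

f(x) = x³ + 4x² - 2
f'(x) = 3x² + 8x
x₀ = 0.7

Newton-Raphson formula: x_{n+1} = x_n - f(x_n)/f'(x_n)

Iteration 1:
  f(0.700000) = 0.303000
  f'(0.700000) = 7.070000
  x_1 = 0.700000 - 0.303000/7.070000 = 0.657143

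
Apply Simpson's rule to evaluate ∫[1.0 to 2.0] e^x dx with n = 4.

f(x) = e^x
a = 1.0, b = 2.0, n = 4
h = (b - a)/n = 0.250000

Simpson's rule: (h/3)[f(x₀) + 4f(x₁) + 2f(x₂) + ... + f(xₙ)]

x_0 = 1.0000, f(x_0) = 2.718282, coefficient = 1
x_1 = 1.2500, f(x_1) = 3.490343, coefficient = 4
x_2 = 1.5000, f(x_2) = 4.481689, coefficient = 2
x_3 = 1.7500, f(x_3) = 5.754603, coefficient = 4
x_4 = 2.0000, f(x_4) = 7.389056, coefficient = 1

I ≈ (0.250000/3) × 56.050499 = 4.670875
Exact value: 4.670774
Error: 0.000101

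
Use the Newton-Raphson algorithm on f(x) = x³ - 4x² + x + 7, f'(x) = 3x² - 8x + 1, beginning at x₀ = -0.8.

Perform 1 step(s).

f(x) = x³ - 4x² + x + 7
f'(x) = 3x² - 8x + 1
x₀ = -0.8

Newton-Raphson formula: x_{n+1} = x_n - f(x_n)/f'(x_n)

Iteration 1:
  f(-0.800000) = 3.128000
  f'(-0.800000) = 9.320000
  x_1 = -0.800000 - 3.128000/9.320000 = -1.135622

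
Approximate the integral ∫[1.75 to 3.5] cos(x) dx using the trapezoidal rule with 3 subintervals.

f(x) = cos(x)
a = 1.75, b = 3.5, n = 3
h = (b - a)/n = 0.583333

Trapezoidal rule: (h/2)[f(x₀) + 2f(x₁) + 2f(x₂) + ... + f(xₙ)]

x_0 = 1.7500, f(x_0) = -0.178246, coefficient = 1
x_1 = 2.3333, f(x_1) = -0.690758, coefficient = 2
x_2 = 2.9167, f(x_2) = -0.974811, coefficient = 2
x_3 = 3.5000, f(x_3) = -0.936457, coefficient = 1

I ≈ (0.583333/2) × -4.445840 = -1.296703
Exact value: -1.334769
Error: 0.038066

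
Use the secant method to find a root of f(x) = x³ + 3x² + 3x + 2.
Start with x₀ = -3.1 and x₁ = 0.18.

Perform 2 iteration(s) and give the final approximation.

f(x) = x³ + 3x² + 3x + 2
x₀ = -3.1, x₁ = 0.18

Secant formula: x_{n+1} = x_n - f(x_n)(x_n - x_{n-1})/(f(x_n) - f(x_{n-1}))

Iteration 1:
  f(-3.100000) = -8.261000
  f(0.180000) = 2.643032
  x_2 = 0.180000 - 2.643032×(0.180000 - (-3.100000))/(2.643032 - (-8.261000))
       = -0.615040
Iteration 2:
  f(0.180000) = 2.643032
  f(-0.615040) = 1.057049
  x_3 = -0.615040 - 1.057049×(-0.615040 - 0.180000)/(1.057049 - 2.643032)
       = -1.144930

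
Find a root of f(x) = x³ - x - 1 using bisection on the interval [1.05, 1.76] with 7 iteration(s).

f(x) = x³ - x - 1
Initial interval: [1.05, 1.76]

Iteration 1:
  c_1 = (1.050000 + 1.760000)/2 = 1.405000
  f(c_1) = f(1.405000) = 0.368505
  f(a) × f(c) < 0, new interval: [1.050000, 1.405000]
Iteration 2:
  c_2 = (1.050000 + 1.405000)/2 = 1.227500
  f(c_2) = f(1.227500) = -0.377957
  f(a) × f(c) ≥ 0, new interval: [1.227500, 1.405000]
Iteration 3:
  c_3 = (1.227500 + 1.405000)/2 = 1.316250
  f(c_3) = f(1.316250) = -0.035828
  f(a) × f(c) ≥ 0, new interval: [1.316250, 1.405000]
Iteration 4:
  c_4 = (1.316250 + 1.405000)/2 = 1.360625
  f(c_4) = f(1.360625) = 0.158301
  f(a) × f(c) < 0, new interval: [1.316250, 1.360625]
Iteration 5:
  c_5 = (1.316250 + 1.360625)/2 = 1.338438
  f(c_5) = f(1.338438) = 0.059259
  f(a) × f(c) < 0, new interval: [1.316250, 1.338438]
Iteration 6:
  c_6 = (1.316250 + 1.338438)/2 = 1.327344
  f(c_6) = f(1.327344) = 0.011225
  f(a) × f(c) < 0, new interval: [1.316250, 1.327344]
Iteration 7:
  c_7 = (1.316250 + 1.327344)/2 = 1.321797
  f(c_7) = f(1.321797) = -0.012423
  f(a) × f(c) ≥ 0, new interval: [1.321797, 1.327344]

After 7 iteration(s), the approximation is c_7 = 1.321797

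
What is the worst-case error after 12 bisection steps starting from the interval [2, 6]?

Bisection error bound: |error| ≤ (b-a)/2^n
|error| ≤ (6 - 2)/2^12 = 4/2^12
|error| ≤ 0.0009765625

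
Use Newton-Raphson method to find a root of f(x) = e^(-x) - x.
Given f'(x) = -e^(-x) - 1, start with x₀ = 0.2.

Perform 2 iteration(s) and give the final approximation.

f(x) = e^(-x) - x
f'(x) = -e^(-x) - 1
x₀ = 0.2

Newton-Raphson formula: x_{n+1} = x_n - f(x_n)/f'(x_n)

Iteration 1:
  f(0.200000) = 0.618731
  f'(0.200000) = -1.818731
  x_1 = 0.200000 - 0.618731/(-1.818731) = 0.540199
Iteration 2:
  f(0.540199) = 0.042433
  f'(0.540199) = -1.582632
  x_2 = 0.540199 - 0.042433/(-1.582632) = 0.567011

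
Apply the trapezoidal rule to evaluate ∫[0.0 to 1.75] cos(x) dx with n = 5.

f(x) = cos(x)
a = 0.0, b = 1.75, n = 5
h = (b - a)/n = 0.350000

Trapezoidal rule: (h/2)[f(x₀) + 2f(x₁) + 2f(x₂) + ... + f(xₙ)]

x_0 = 0.0000, f(x_0) = 1.000000, coefficient = 1
x_1 = 0.3500, f(x_1) = 0.939373, coefficient = 2
x_2 = 0.7000, f(x_2) = 0.764842, coefficient = 2
x_3 = 1.0500, f(x_3) = 0.497571, coefficient = 2
x_4 = 1.4000, f(x_4) = 0.169967, coefficient = 2
x_5 = 1.7500, f(x_5) = -0.178246, coefficient = 1

I ≈ (0.350000/2) × 5.565260 = 0.973921
Exact value: 0.983986
Error: 0.010065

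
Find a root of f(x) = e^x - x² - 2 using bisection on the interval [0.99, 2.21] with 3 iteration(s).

f(x) = e^x - x² - 2
Initial interval: [0.99, 2.21]

Iteration 1:
  c_1 = (0.990000 + 2.210000)/2 = 1.600000
  f(c_1) = f(1.600000) = 0.393032
  f(a) × f(c) < 0, new interval: [0.990000, 1.600000]
Iteration 2:
  c_2 = (0.990000 + 1.600000)/2 = 1.295000
  f(c_2) = f(1.295000) = -0.026029
  f(a) × f(c) ≥ 0, new interval: [1.295000, 1.600000]
Iteration 3:
  c_3 = (1.295000 + 1.600000)/2 = 1.447500
  f(c_3) = f(1.447500) = 0.157214
  f(a) × f(c) < 0, new interval: [1.295000, 1.447500]

After 3 iteration(s), the approximation is c_3 = 1.447500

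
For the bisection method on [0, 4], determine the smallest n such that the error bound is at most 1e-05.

We need (b-a)/2^n ≤ 1e-05
(4 - 0)/2^n ≤ 1e-05
4/2^n ≤ 1e-05
2^n ≥ 400000
n ≥ log₂(400000) = 18.61
n ≥ 19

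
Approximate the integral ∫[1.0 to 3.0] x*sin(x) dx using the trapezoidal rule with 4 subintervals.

f(x) = x*sin(x)
a = 1.0, b = 3.0, n = 4
h = (b - a)/n = 0.500000

Trapezoidal rule: (h/2)[f(x₀) + 2f(x₁) + 2f(x₂) + ... + f(xₙ)]

x_0 = 1.0000, f(x_0) = 0.841471, coefficient = 1
x_1 = 1.5000, f(x_1) = 1.496242, coefficient = 2
x_2 = 2.0000, f(x_2) = 1.818595, coefficient = 2
x_3 = 2.5000, f(x_3) = 1.496180, coefficient = 2
x_4 = 3.0000, f(x_4) = 0.423360, coefficient = 1

I ≈ (0.500000/2) × 10.886866 = 2.721717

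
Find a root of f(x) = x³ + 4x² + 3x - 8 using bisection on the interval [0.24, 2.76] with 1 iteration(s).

f(x) = x³ + 4x² + 3x - 8
Initial interval: [0.24, 2.76]

Iteration 1:
  c_1 = (0.240000 + 2.760000)/2 = 1.500000
  f(c_1) = f(1.500000) = 8.875000
  f(a) × f(c) < 0, new interval: [0.240000, 1.500000]

After 1 iteration(s), the approximation is c_1 = 1.500000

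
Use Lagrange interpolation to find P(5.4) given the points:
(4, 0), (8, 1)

Lagrange interpolation formula:
P(x) = Σ yᵢ × Lᵢ(x)
where Lᵢ(x) = Π_{j≠i} (x - xⱼ)/(xᵢ - xⱼ)

L_0(5.4) = (5.4 - 8)/(4 - 8) = 0.650000
L_1(5.4) = (5.4 - 4)/(8 - 4) = 0.350000

P(5.4) = 0×L_0(5.4) + 1×L_1(5.4)
P(5.4) = 0.350000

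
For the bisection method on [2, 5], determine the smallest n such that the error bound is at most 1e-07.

We need (b-a)/2^n ≤ 1e-07
(5 - 2)/2^n ≤ 1e-07
3/2^n ≤ 1e-07
2^n ≥ 30000000
n ≥ log₂(30000000) = 24.84
n ≥ 25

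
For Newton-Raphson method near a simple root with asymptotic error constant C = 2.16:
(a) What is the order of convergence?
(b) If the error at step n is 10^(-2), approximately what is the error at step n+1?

(a) Newton-Raphson has quadratic (order 2) convergence near simple roots.
    This means |e_{n+1}| ≈ C|e_n|².

(b) With |e_n| = 10^(-2) and C = 2.16:
    |e_{n+1}| ≈ 2.16 × (10^(-2))² = 2.16 × 10^(-4)

(a) 2 (quadratic); (b) |e_{n+1}| ≈ 2.160e-04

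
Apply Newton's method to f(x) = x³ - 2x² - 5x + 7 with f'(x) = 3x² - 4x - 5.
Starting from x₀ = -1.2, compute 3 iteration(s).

f(x) = x³ - 2x² - 5x + 7
f'(x) = 3x² - 4x - 5
x₀ = -1.2

Newton-Raphson formula: x_{n+1} = x_n - f(x_n)/f'(x_n)

Iteration 1:
  f(-1.200000) = 8.392000
  f'(-1.200000) = 4.120000
  x_1 = -1.200000 - 8.392000/4.120000 = -3.236893
Iteration 2:
  f(-3.236893) = -31.684965
  f'(-3.236893) = 39.380006
  x_2 = -3.236893 - (-31.684965)/39.380006 = -2.432298
Iteration 3:
  f(-2.432298) = -7.060310
  f'(-2.432298) = 22.477412
  x_3 = -2.432298 - (-7.060310)/22.477412 = -2.118191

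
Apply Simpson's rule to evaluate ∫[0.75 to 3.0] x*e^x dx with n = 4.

f(x) = x*e^x
a = 0.75, b = 3.0, n = 4
h = (b - a)/n = 0.562500

Simpson's rule: (h/3)[f(x₀) + 4f(x₁) + 2f(x₂) + ... + f(xₙ)]

x_0 = 0.7500, f(x_0) = 1.587750, coefficient = 1
x_1 = 1.3125, f(x_1) = 4.876529, coefficient = 4
x_2 = 1.8750, f(x_2) = 12.226536, coefficient = 2
x_3 = 2.4375, f(x_3) = 27.895710, coefficient = 4
x_4 = 3.0000, f(x_4) = 60.256611, coefficient = 1

I ≈ (0.562500/3) × 217.386390 = 40.759948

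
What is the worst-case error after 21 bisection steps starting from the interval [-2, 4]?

Bisection error bound: |error| ≤ (b-a)/2^n
|error| ≤ (4 - (-2))/2^21 = 6/2^21
|error| ≤ 0.0000028610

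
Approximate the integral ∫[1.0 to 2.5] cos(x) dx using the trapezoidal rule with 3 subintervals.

f(x) = cos(x)
a = 1.0, b = 2.5, n = 3
h = (b - a)/n = 0.500000

Trapezoidal rule: (h/2)[f(x₀) + 2f(x₁) + 2f(x₂) + ... + f(xₙ)]

x_0 = 1.0000, f(x_0) = 0.540302, coefficient = 1
x_1 = 1.5000, f(x_1) = 0.070737, coefficient = 2
x_2 = 2.0000, f(x_2) = -0.416147, coefficient = 2
x_3 = 2.5000, f(x_3) = -0.801144, coefficient = 1

I ≈ (0.500000/2) × -0.951661 = -0.237915
Exact value: -0.242999
Error: 0.005084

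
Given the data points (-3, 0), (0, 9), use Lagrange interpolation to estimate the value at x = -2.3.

Lagrange interpolation formula:
P(x) = Σ yᵢ × Lᵢ(x)
where Lᵢ(x) = Π_{j≠i} (x - xⱼ)/(xᵢ - xⱼ)

L_0(-2.3) = (-2.3 - 0)/(-3 - 0) = 0.766667
L_1(-2.3) = (-2.3 - (-3))/(0 - (-3)) = 0.233333

P(-2.3) = 0×L_0(-2.3) + 9×L_1(-2.3)
P(-2.3) = 2.100000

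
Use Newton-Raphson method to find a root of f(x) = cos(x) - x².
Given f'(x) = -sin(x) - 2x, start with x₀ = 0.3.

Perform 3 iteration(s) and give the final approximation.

f(x) = cos(x) - x²
f'(x) = -sin(x) - 2x
x₀ = 0.3

Newton-Raphson formula: x_{n+1} = x_n - f(x_n)/f'(x_n)

Iteration 1:
  f(0.300000) = 0.865336
  f'(0.300000) = -0.895520
  x_1 = 0.300000 - 0.865336/(-0.895520) = 1.266295
Iteration 2:
  f(1.266295) = -1.303685
  f'(1.266295) = -3.486586
  x_2 = 1.266295 - (-1.303685)/(-3.486586) = 0.892380
Iteration 3:
  f(0.892380) = -0.168782
  f'(0.892380) = -2.563329
  x_3 = 0.892380 - (-0.168782)/(-2.563329) = 0.826535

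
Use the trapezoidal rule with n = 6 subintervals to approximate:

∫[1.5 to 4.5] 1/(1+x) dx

f(x) = 1/(1+x)
a = 1.5, b = 4.5, n = 6
h = (b - a)/n = 0.500000

Trapezoidal rule: (h/2)[f(x₀) + 2f(x₁) + 2f(x₂) + ... + f(xₙ)]

x_0 = 1.5000, f(x_0) = 0.400000, coefficient = 1
x_1 = 2.0000, f(x_1) = 0.333333, coefficient = 2
x_2 = 2.5000, f(x_2) = 0.285714, coefficient = 2
x_3 = 3.0000, f(x_3) = 0.250000, coefficient = 2
x_4 = 3.5000, f(x_4) = 0.222222, coefficient = 2
x_5 = 4.0000, f(x_5) = 0.200000, coefficient = 2
x_6 = 4.5000, f(x_6) = 0.181818, coefficient = 1

I ≈ (0.500000/2) × 3.164358 = 0.791089
Exact value: 0.788457
Error: 0.002632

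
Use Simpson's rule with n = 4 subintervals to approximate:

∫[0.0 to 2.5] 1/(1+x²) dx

f(x) = 1/(1+x²)
a = 0.0, b = 2.5, n = 4
h = (b - a)/n = 0.625000

Simpson's rule: (h/3)[f(x₀) + 4f(x₁) + 2f(x₂) + ... + f(xₙ)]

x_0 = 0.0000, f(x_0) = 1.000000, coefficient = 1
x_1 = 0.6250, f(x_1) = 0.719101, coefficient = 4
x_2 = 1.2500, f(x_2) = 0.390244, coefficient = 2
x_3 = 1.8750, f(x_3) = 0.221453, coefficient = 4
x_4 = 2.5000, f(x_4) = 0.137931, coefficient = 1

I ≈ (0.625000/3) × 5.680636 = 1.183466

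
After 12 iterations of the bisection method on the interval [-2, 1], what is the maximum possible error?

Bisection error bound: |error| ≤ (b-a)/2^n
|error| ≤ (1 - (-2))/2^12 = 3/2^12
|error| ≤ 0.0007324219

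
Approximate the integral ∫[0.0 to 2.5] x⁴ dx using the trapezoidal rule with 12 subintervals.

f(x) = x⁴
a = 0.0, b = 2.5, n = 12
h = (b - a)/n = 0.208333

Trapezoidal rule: (h/2)[f(x₀) + 2f(x₁) + 2f(x₂) + ... + f(xₙ)]

x_0 = 0.0000, f(x_0) = 0.000000, coefficient = 1
x_1 = 0.2083, f(x_1) = 0.001884, coefficient = 2
x_2 = 0.4167, f(x_2) = 0.030141, coefficient = 2
x_3 = 0.6250, f(x_3) = 0.152588, coefficient = 2
x_4 = 0.8333, f(x_4) = 0.482253, coefficient = 2
x_5 = 1.0417, f(x_5) = 1.177376, coefficient = 2
x_6 = 1.2500, f(x_6) = 2.441406, coefficient = 2
x_7 = 1.4583, f(x_7) = 4.523006, coefficient = 2
x_8 = 1.6667, f(x_8) = 7.716049, coefficient = 2
x_9 = 1.8750, f(x_9) = 12.359619, coefficient = 2
x_10 = 2.0833, f(x_10) = 18.838011, coefficient = 2
x_11 = 2.2917, f(x_11) = 27.580732, coefficient = 2
x_12 = 2.5000, f(x_12) = 39.062500, coefficient = 1

I ≈ (0.208333/2) × 189.668632 = 19.757149
Exact value: 19.531250
Error: 0.225899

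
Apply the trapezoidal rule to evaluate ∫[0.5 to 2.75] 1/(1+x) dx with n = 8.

f(x) = 1/(1+x)
a = 0.5, b = 2.75, n = 8
h = (b - a)/n = 0.281250

Trapezoidal rule: (h/2)[f(x₀) + 2f(x₁) + 2f(x₂) + ... + f(xₙ)]

x_0 = 0.5000, f(x_0) = 0.666667, coefficient = 1
x_1 = 0.7812, f(x_1) = 0.561404, coefficient = 2
x_2 = 1.0625, f(x_2) = 0.484848, coefficient = 2
x_3 = 1.3438, f(x_3) = 0.426667, coefficient = 2
x_4 = 1.6250, f(x_4) = 0.380952, coefficient = 2
x_5 = 1.9062, f(x_5) = 0.344086, coefficient = 2
x_6 = 2.1875, f(x_6) = 0.313725, coefficient = 2
x_7 = 2.4688, f(x_7) = 0.288288, coefficient = 2
x_8 = 2.7500, f(x_8) = 0.266667, coefficient = 1

I ≈ (0.281250/2) × 6.533275 = 0.918742
Exact value: 0.916291
Error: 0.002451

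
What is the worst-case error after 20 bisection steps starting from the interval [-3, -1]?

Bisection error bound: |error| ≤ (b-a)/2^n
|error| ≤ (-1 - (-3))/2^20 = 2/2^20
|error| ≤ 0.0000019073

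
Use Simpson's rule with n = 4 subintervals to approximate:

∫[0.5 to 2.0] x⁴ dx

f(x) = x⁴
a = 0.5, b = 2.0, n = 4
h = (b - a)/n = 0.375000

Simpson's rule: (h/3)[f(x₀) + 4f(x₁) + 2f(x₂) + ... + f(xₙ)]

x_0 = 0.5000, f(x_0) = 0.062500, coefficient = 1
x_1 = 0.8750, f(x_1) = 0.586182, coefficient = 4
x_2 = 1.2500, f(x_2) = 2.441406, coefficient = 2
x_3 = 1.6250, f(x_3) = 6.972900, coefficient = 4
x_4 = 2.0000, f(x_4) = 16.000000, coefficient = 1

I ≈ (0.375000/3) × 51.181641 = 6.397705
Exact value: 6.393750
Error: 0.003955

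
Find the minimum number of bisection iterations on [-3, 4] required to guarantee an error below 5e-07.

We need (b-a)/2^n ≤ 5e-07
(4 - (-3))/2^n ≤ 5e-07
7/2^n ≤ 5e-07
2^n ≥ 14000000
n ≥ log₂(14000000) = 23.74
n ≥ 24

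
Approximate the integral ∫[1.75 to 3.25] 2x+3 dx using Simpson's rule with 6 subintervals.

f(x) = 2x+3
a = 1.75, b = 3.25, n = 6
h = (b - a)/n = 0.250000

Simpson's rule: (h/3)[f(x₀) + 4f(x₁) + 2f(x₂) + ... + f(xₙ)]

x_0 = 1.7500, f(x_0) = 6.500000, coefficient = 1
x_1 = 2.0000, f(x_1) = 7.000000, coefficient = 4
x_2 = 2.2500, f(x_2) = 7.500000, coefficient = 2
x_3 = 2.5000, f(x_3) = 8.000000, coefficient = 4
x_4 = 2.7500, f(x_4) = 8.500000, coefficient = 2
x_5 = 3.0000, f(x_5) = 9.000000, coefficient = 4
x_6 = 3.2500, f(x_6) = 9.500000, coefficient = 1

I ≈ (0.250000/3) × 144.000000 = 12.000000
Exact value: 12.000000
Error: 0.000000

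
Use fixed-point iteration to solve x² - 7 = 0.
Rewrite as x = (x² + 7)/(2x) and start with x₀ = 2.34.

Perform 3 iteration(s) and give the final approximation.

Equation: x² - 7 = 0
Fixed-point form: x = (x² + 7)/(2x)
x₀ = 2.34

x_1 = g(2.340000) = 2.665726
x_2 = g(2.665726) = 2.645826
x_3 = g(2.645826) = 2.645751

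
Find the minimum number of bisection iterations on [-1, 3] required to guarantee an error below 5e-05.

We need (b-a)/2^n ≤ 5e-05
(3 - (-1))/2^n ≤ 5e-05
4/2^n ≤ 5e-05
2^n ≥ 80000
n ≥ log₂(80000) = 16.29
n ≥ 17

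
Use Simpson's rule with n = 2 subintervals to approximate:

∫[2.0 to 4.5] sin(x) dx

f(x) = sin(x)
a = 2.0, b = 4.5, n = 2
h = (b - a)/n = 1.250000

Simpson's rule: (h/3)[f(x₀) + 4f(x₁) + 2f(x₂) + ... + f(xₙ)]

x_0 = 2.0000, f(x_0) = 0.909297, coefficient = 1
x_1 = 3.2500, f(x_1) = -0.108195, coefficient = 4
x_2 = 4.5000, f(x_2) = -0.977530, coefficient = 1

I ≈ (1.250000/3) × -0.501013 = -0.208756
Exact value: -0.205351
Error: 0.003404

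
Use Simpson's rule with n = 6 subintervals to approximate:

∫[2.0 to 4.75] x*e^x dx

f(x) = x*e^x
a = 2.0, b = 4.75, n = 6
h = (b - a)/n = 0.458333

Simpson's rule: (h/3)[f(x₀) + 4f(x₁) + 2f(x₂) + ... + f(xₙ)]

x_0 = 2.0000, f(x_0) = 14.778112, coefficient = 1
x_1 = 2.4583, f(x_1) = 28.726411, coefficient = 4
x_2 = 2.9167, f(x_2) = 53.898793, coefficient = 2
x_3 = 3.3750, f(x_3) = 98.631958, coefficient = 4
x_4 = 3.8333, f(x_4) = 177.162622, coefficient = 2
x_5 = 4.2917, f(x_5) = 313.670109, coefficient = 4
x_6 = 4.7500, f(x_6) = 549.025352, coefficient = 1

I ≈ (0.458333/3) × 2790.040204 = 426.256142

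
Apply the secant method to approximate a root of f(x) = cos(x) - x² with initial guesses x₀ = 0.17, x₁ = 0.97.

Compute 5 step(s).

f(x) = cos(x) - x²
x₀ = 0.17, x₁ = 0.97

Secant formula: x_{n+1} = x_n - f(x_n)(x_n - x_{n-1})/(f(x_n) - f(x_{n-1}))

Iteration 1:
  f(0.170000) = 0.956685
  f(0.970000) = -0.375600
  x_2 = 0.970000 - (-0.375600)×(0.970000 - 0.170000)/(-0.375600 - 0.956685)
       = 0.744462
Iteration 2:
  f(0.970000) = -0.375600
  f(0.744462) = 0.181228
  x_3 = 0.744462 - 0.181228×(0.744462 - 0.970000)/(0.181228 - (-0.375600))
       = 0.817867
Iteration 3:
  f(0.744462) = 0.181228
  f(0.817867) = 0.014873
  x_4 = 0.817867 - 0.014873×(0.817867 - 0.744462)/(0.014873 - 0.181228)
       = 0.824430
Iteration 4:
  f(0.817867) = 0.014873
  f(0.824430) = -0.000708
  x_5 = 0.824430 - (-0.000708)×(0.824430 - 0.817867)/(-0.000708 - 0.014873)
       = 0.824131
Iteration 5:
  f(0.824430) = -0.000708
  f(0.824131) = 0.000003
  x_6 = 0.824131 - 0.000003×(0.824131 - 0.824430)/(0.000003 - (-0.000708))
       = 0.824132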